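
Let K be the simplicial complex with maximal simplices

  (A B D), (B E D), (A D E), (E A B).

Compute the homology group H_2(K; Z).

H_2 ≅ Z.

We work with the vertex ordering A < B < D < E. The simplices of K, each written with vertices in increasing order, are:

  0-simplices (4): A, B, D, E
  1-simplices (6): AB, AD, AE, BD, BE, DE
  2-simplices (4): ABD, ABE, ADE, BDE

giving chain groups C_0 ≅ Z^4, C_1 ≅ Z^6, C_2 ≅ Z^4.

The boundary map ∂_1: C_1 → C_0 is given by ∂[p,q] = [q] − [p].
This gives a 4×6 integer matrix of rank 3; reducing to Smith normal form yields diagonal entries (1,1,1).

The boundary map ∂_2: C_2 → C_1 acts by ∂[p,q,r] = [q,r] − [p,r] + [p,q]. For instance
  ∂ABE = BE − AE + AB,
  ∂ABD = BD − AD + AB.
The 6×4 boundary matrix has rank 3 and Smith normal form diag(1,1,1).

Computing H_k = (kernel of ∂_k) / (image of ∂_{k+1}):

  H_2: rank ker ∂_2 − rank ∂_3 = (4 − 3) − 0 = 1, and there is no ∂_3, so H_2 ≅ Z.

(K is a triangulation of the 2-sphere S^2.)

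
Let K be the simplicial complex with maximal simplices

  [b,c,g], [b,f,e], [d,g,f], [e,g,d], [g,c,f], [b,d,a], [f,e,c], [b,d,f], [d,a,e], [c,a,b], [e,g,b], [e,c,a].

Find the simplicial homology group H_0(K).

We work with the vertex ordering a < b < c < d < e < f < g. The simplices of K, each written with vertices in increasing order, are:

  0-simplices (7): a, b, c, d, e, f, g
  1-simplices (18): ab, ac, ad, ae, bc, bd, be, bf, bg, ce, cf, cg, de, df, dg, ef, eg, fg
  2-simplices (12): abc, abd, ace, ade, bcg, bdf, bef, beg, cef, cfg, deg, dfg

Hence C_0 ≅ Z^7, C_1 ≅ Z^18, C_2 ≅ Z^12.

Boundary ∂_1: C_1 → C_0 is given by ∂[p,q] = [q] − [p]. For instance
  ∂bg = g − b.
As a 7×18 matrix over Z this has rank 6, with invariant factors (1,1,1,1,1,1).

Boundary ∂_2: C_2 → C_1 acts by ∂[p,q,r] = [q,r] − [p,r] + [p,q]. For instance
  ∂bcg = cg − bg + bc,
  ∂deg = eg − dg + de.
The 18×12 boundary matrix has rank 12 and Smith normal form diag(1,1,1,1,1,1,1,1,1,1,1,2).

Now H_k = ker ∂_k / im ∂_{k+1}, so:

  H_0: rank C_0 − rank ∂_1 = 7 − 6 = 1, and the invariant factors of ∂_1 are all 1, so H_0 = Z.

(K is a triangulation of the real projective plane RP^2.)

H_0 ≅ Z.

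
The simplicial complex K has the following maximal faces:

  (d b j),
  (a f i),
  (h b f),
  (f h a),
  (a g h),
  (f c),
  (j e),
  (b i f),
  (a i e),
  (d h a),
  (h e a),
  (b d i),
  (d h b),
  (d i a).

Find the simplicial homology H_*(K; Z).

H_0 ≅ Z,  H_1 ≅ Z,  H_2 ≅ Z.

Fix the vertex order a < b < c < d < e < f < g < h < i < j and write every simplex with vertices in increasing order. Then dim K = 2 and the simplices of K are:

  0-simplices (10): a, b, c, d, e, f, g, h, i, j
  1-simplices (21): ad, ae, af, ag, ah, ai, bd, bf, bh, bi, bj, cf, dh, di, dj, eh, ei, ej, fh, fi, gh
  2-simplices (12): adh, adi, aeh, aei, afh, afi, agh, bdh, bdi, bdj, bfh, bfi

so the chain groups are C_0 ≅ Z^10, C_1 ≅ Z^21, C_2 ≅ Z^12.

The boundary map ∂_1: C_1 → C_0 maps an edge to its endpoints' difference, ∂[p,q] = q − p.
The 10×21 boundary matrix has rank 9 and Smith normal form diag(1,1,1,1,1,1,1,1,1).

Boundary ∂_2: C_2 → C_1 acts by ∂[p,q,r] = [q,r] − [p,r] + [p,q]. For instance
  ∂bdi = di − bi + bd,
  ∂adi = di − ai + ad.
The resulting 21×12 matrix has rank 11, and its Smith normal form has invariant factors (1,1,1,1,1,1,1,1,1,1,1).

From H_k ≅ ker(∂_k) / im(∂_{k+1}) we obtain:

  H_0: rank C_0 − rank ∂_1 = 10 − 9 = 1, and the invariant factors of ∂_1 are all 1, so H_0 ≅ Z.
  H_1: rank ker ∂_1 − rank ∂_2 = (21 − 9) − 11 = 1, and the invariant factors of ∂_2 are all 1, so H_1 ≅ Z.
  H_2: rank ker ∂_2 − rank ∂_3 = (12 − 11) − 0 = 1, and there is no ∂_3, so H_2 ≅ Z.

As a check, the Euler characteristic is 10 − 21 + 12 = 1, which agrees with 1 − 1 + 1 = 1.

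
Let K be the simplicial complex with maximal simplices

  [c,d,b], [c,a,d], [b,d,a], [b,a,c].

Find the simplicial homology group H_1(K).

Take the total order a < b < c < d on the vertex set. Then K (dimension 2) consists of the simplices:

  0-simplices (4): a, b, c, d
  1-simplices (6): ab, ac, ad, bc, bd, cd
  2-simplices (4): abc, abd, acd, bcd

giving chain groups C_0 ≅ Z^4, C_1 ≅ Z^6, C_2 ≅ Z^4.

∂_1: C_1 → C_0 maps an edge to its endpoints' difference, ∂[p,q] = q − p.
The resulting 4×6 matrix has rank 3, and its Smith normal form has invariant factors (1,1,1).

∂_2: C_2 → C_1 acts by ∂[p,q,r] = [q,r] − [p,r] + [p,q]. For instance
  ∂acd = cd − ad + ac,
  ∂bcd = cd − bd + bc.
The 6×4 boundary matrix has rank 3 and Smith normal form diag(1,1,1).

Reading off H_k = ker ∂_k / im ∂_{k+1}:

  H_1: rank ker ∂_1 − rank ∂_2 = (6 − 3) − 3 = 0, and the invariant factors of ∂_2 are all 1, so H_1 ≅ 0.

H_1 = 0.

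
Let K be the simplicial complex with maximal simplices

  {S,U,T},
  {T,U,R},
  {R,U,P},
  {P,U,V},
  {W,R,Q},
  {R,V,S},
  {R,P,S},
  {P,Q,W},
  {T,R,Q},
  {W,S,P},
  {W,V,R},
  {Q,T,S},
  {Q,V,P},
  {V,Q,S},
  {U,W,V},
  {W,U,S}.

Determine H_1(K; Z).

H_1 = Z^2.

Order the vertices as P < Q < R < S < T < U < V < W. Listing each simplex with vertices in this order, K has dimension 2 with simplices:

  0-simplices (8): P, Q, R, S, T, U, V, W
  1-simplices (24): PQ, PR, PS, PU, PV, PW, QR, QS, QT, QV, QW, RS, RT, RU, RV, RW, ST, SU, SV, SW, TU, UV, UW, VW
  2-simplices (16): PQV, PQW, PRS, PRU, PSW, PUV, QRT, QRW, QST, QSV, RSV, RTU, RVW, STU, SUW, UVW

Hence C_0 ≅ Z^8, C_1 ≅ Z^24, C_2 ≅ Z^16.

∂_1: C_1 → C_0 maps an edge to its endpoints' difference, ∂[p,q] = q − p.
The 8×24 boundary matrix has rank 7 and Smith normal form diag(1,1,1,1,1,1,1).

Boundary ∂_2: C_2 → C_1 sends each 2-simplex [p,q,r] to [q,r] − [p,r] + [p,q]. For instance
  ∂QST = ST − QT + QS,
  ∂STU = TU − SU + ST.
The 24×16 boundary matrix has rank 15 and Smith normal form diag(1,1,1,1,1,1,1,1,1,1,1,1,1,1,1).

Reading off H_k = ker ∂_k / im ∂_{k+1}:

  H_1: rank ker ∂_1 − rank ∂_2 = (24 − 7) − 15 = 2, and the invariant factors of ∂_2 are all 1, so H_1 = Z^2.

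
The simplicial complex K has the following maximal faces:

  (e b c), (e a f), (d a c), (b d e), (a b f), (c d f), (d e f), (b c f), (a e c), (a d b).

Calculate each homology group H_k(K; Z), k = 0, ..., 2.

H_0 = Z,  H_1 = Z_2,  H_2 = 0.

K has 6 vertices, 15 edges, 10 triangles.
rank ∂_0 = 0, rank ∂_1 = 5 ⇒ b_0 = 6 − 0 − 5 = 1; all invariant factors of ∂_1 are 1 so no torsion. So H_0 ≅ Z.
rank ∂_1 = 5, rank ∂_2 = 10 ⇒ b_1 = 15 − 5 − 10 = 0; ∂_2 has invariant factor(s) [2] giving torsion. So H_1 ≅ Z_2.
rank ∂_2 = 10, rank ∂_3 = 0 ⇒ b_2 = 10 − 10 − 0 = 0. So H_2 ≅ 0.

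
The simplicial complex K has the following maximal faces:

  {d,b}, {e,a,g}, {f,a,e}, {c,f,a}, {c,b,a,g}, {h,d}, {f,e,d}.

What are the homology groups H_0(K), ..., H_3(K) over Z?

H_0 = Z,  H_1 = Z,  H_2 = 0,  H_3 = 0.

Order the vertices as a < b < c < d < e < f < g < h. Listing each simplex with vertices in this order, K has dimension 3 with simplices:

  0-simplices (8): a, b, c, d, e, f, g, h
  1-simplices (15): ab, ac, ae, af, ag, bc, bd, bg, cf, cg, de, df, dh, ef, eg
  2-simplices (8): abc, abg, acf, acg, aef, aeg, bcg, def
  3-simplices (1): abcg

Hence C_0 ≅ Z^8, C_1 ≅ Z^15, C_2 ≅ Z^8, C_3 ≅ Z^1.

Boundary ∂_1: C_1 → C_0 sends each edge [p,q] (with p < q) to q − p.
As a 8×15 matrix over Z this has rank 7, with invariant factors (1,1,1,1,1,1,1).

The boundary map ∂_2: C_2 → C_1 acts by ∂[p,q,r] = [q,r] − [p,r] + [p,q]. For instance
  ∂abc = bc − ac + ab,
  ∂abg = bg − ag + ab.
This gives a 15×8 integer matrix of rank 7; reducing to Smith normal form yields diagonal entries (1,1,1,1,1,1,1).

Boundary ∂_3: C_3 → C_2 sends each 3-simplex σ to the alternating sum Σ_i (−1)^i (σ with its i-th vertex removed). For instance
  ∂abcg = bcg − acg + abg − abc.
This gives a 8×1 integer matrix of rank 1; reducing to Smith normal form yields diagonal entries (1).

Computing H_k = (kernel of ∂_k) / (image of ∂_{k+1}):

  H_0: rank C_0 − rank ∂_1 = 8 − 7 = 1, and the invariant factors of ∂_1 are all 1, so H_0 ≅ Z.
  H_1: rank ker ∂_1 − rank ∂_2 = (15 − 7) − 7 = 1, and the invariant factors of ∂_2 are all 1, so H_1 ≅ Z.
  H_2: rank ker ∂_2 − rank ∂_3 = (8 − 7) − 1 = 0, and the invariant factors of ∂_3 are all 1, so H_2 ≅ 0.
  H_3: rank ker ∂_3 − rank ∂_4 = (1 − 1) − 0 = 0, and there is no ∂_4, so H_3 ≅ 0.

As a check, the Euler characteristic is 8 − 15 + 8 − 1 = 0, which agrees with 1 − 1 + 0 − 0 = 0.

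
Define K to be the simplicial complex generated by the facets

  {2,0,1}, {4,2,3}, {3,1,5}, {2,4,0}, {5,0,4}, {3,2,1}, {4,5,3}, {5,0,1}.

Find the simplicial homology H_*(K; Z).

We work with the vertex ordering 0 < 1 < 2 < 3 < 4 < 5. The simplices of K, each written with vertices in increasing order, are:

  0-simplices (6): [0], [1], [2], [3], [4], [5]
  1-simplices (12): [0,1], [0,2], [0,4], [0,5], [1,2], [1,3], [1,5], [2,3], [2,4], [3,4], [3,5], [4,5]
  2-simplices (8): [0,1,2], [0,1,5], [0,2,4], [0,4,5], [1,2,3], [1,3,5], [2,3,4], [3,4,5]

so the chain groups are C_0 ≅ Z^6, C_1 ≅ Z^12, C_2 ≅ Z^8.

The boundary map ∂_1: C_1 → C_0 sends each edge [p,q] (with p < q) to q − p.
The 6×12 boundary matrix has rank 5 and Smith normal form diag(1,1,1,1,1).

The boundary map ∂_2: C_2 → C_1 sends each 2-simplex [p,q,r] to [q,r] − [p,r] + [p,q]. For instance
  ∂[0,1,5] = [1,5] − [0,5] + [0,1],
  ∂[3,4,5] = [4,5] − [3,5] + [3,4].
The 12×8 boundary matrix has rank 7 and Smith normal form diag(1,1,1,1,1,1,1).

Computing H_k = (kernel of ∂_k) / (image of ∂_{k+1}):

  H_0: rank C_0 − rank ∂_1 = 6 − 5 = 1, and the invariant factors of ∂_1 are all 1, so H_0 ≅ Z.
  H_1: rank ker ∂_1 − rank ∂_2 = (12 − 5) − 7 = 0, and the invariant factors of ∂_2 are all 1, so H_1 ≅ 0.
  H_2: rank ker ∂_2 − rank ∂_3 = (8 − 7) − 0 = 1, and there is no ∂_3, so H_2 ≅ Z.

(K is a triangulation of the 2-sphere S^2.)

H_0 ≅ Z,  H_1 = 0,  H_2 ≅ Z.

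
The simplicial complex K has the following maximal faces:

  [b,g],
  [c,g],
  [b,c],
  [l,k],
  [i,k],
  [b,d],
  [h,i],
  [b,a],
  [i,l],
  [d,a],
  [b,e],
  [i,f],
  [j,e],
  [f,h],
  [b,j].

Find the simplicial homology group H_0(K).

Take the total order a < b < c < d < e < f < g < h < i < j < k < l on the vertex set. Then K (dimension 1) consists of the simplices:

  0-simplices (12): a, b, c, d, e, f, g, h, i, j, k, l
  1-simplices (15): ab, ad, bc, bd, be, bg, bj, cg, ej, fh, fi, hi, ik, il, kl

giving chain groups C_0 ≅ Z^12, C_1 ≅ Z^15.

∂_1: C_1 → C_0 sends each edge [p,q] (with p < q) to q − p.
As a 12×15 matrix over Z this has rank 10, with invariant factors (1,1,1,1,1,1,1,1,1,1).

Computing H_k = (kernel of ∂_k) / (image of ∂_{k+1}):

  H_0: rank C_0 − rank ∂_1 = 12 − 10 = 2, and the invariant factors of ∂_1 are all 1, so H_0 ≅ Z^2.

H_0 = Z^2.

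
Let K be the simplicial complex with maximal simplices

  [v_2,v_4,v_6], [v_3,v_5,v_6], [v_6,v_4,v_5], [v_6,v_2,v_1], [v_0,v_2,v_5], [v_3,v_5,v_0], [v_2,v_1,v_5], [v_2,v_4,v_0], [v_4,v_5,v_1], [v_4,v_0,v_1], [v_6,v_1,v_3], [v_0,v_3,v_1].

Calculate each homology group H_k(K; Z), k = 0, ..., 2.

Order the vertices as v_0 < v_1 < v_2 < v_3 < v_4 < v_5 < v_6. Listing each simplex with vertices in this order, K has dimension 2 with simplices:

  0-simplices (7): [v_0], [v_1], [v_2], [v_3], [v_4], [v_5], [v_6]
  1-simplices (18): (18 of them)
  2-simplices (12): (12 of them)

so the chain groups are C_0 ≅ Z^7, C_1 ≅ Z^18, C_2 ≅ Z^12.

∂_1: C_1 → C_0 is given by ∂[p,q] = [q] − [p].
The 7×18 boundary matrix has rank 6 and Smith normal form diag(1,1,1,1,1,1).

The boundary map ∂_2: C_2 → C_1 maps a triangle to the signed sum of its edges. For instance
  ∂[v_4,v_5,v_6] = [v_5,v_6] − [v_4,v_6] + [v_4,v_5],
  ∂[v_1,v_3,v_6] = [v_3,v_6] − [v_1,v_6] + [v_1,v_3].
This gives a 18×12 integer matrix of rank 12; reducing to Smith normal form yields diagonal entries (1,1,1,1,1,1,1,1,1,1,1,2).

Reading off H_k = ker ∂_k / im ∂_{k+1}:

  H_0: rank C_0 − rank ∂_1 = 7 − 6 = 1, and the invariant factors of ∂_1 are all 1, so H_0 = Z.
  H_1: rank ker ∂_1 − rank ∂_2 = (18 − 6) − 12 = 0, and ∂_2 has invariant factor 2 > 1, so H_1 = Z/2.
  H_2: rank ker ∂_2 − rank ∂_3 = (12 − 12) − 0 = 0, and there is no ∂_3, so H_2 = 0.

(K is a triangulation of the real projective plane RP^2.)

H_0 = Z,  H_1 = Z/2,  H_2 = 0.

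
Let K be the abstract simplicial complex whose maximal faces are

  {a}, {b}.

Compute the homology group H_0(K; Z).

Order the vertices as a < b. Listing each simplex with vertices in this order, K has dimension 0 with simplices:

  0-simplices (2): a, b

giving chain groups C_0 ≅ Z^2.

Reading off H_k = ker ∂_k / im ∂_{k+1}:

  H_0: rank C_0 − rank ∂_1 = 2 − 0 = 2, and there is no ∂_1, so H_0 ≅ Z^2.

H_0 ≅ Z^2.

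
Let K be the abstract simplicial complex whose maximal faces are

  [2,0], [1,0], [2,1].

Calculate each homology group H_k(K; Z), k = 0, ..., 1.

Take the total order 0 < 1 < 2 on the vertex set. Then K (dimension 1) consists of the simplices:

  0-simplices (3): [0], [1], [2]
  1-simplices (3): [0,1], [0,2], [1,2]

Hence C_0 ≅ Z^3, C_1 ≅ Z^3.

The boundary map ∂_1: C_1 → C_0 sends each edge [p,q] (with p < q) to q − p.
This gives a 3×3 integer matrix of rank 2; reducing to Smith normal form yields diagonal entries (1,1).

Reading off H_k = ker ∂_k / im ∂_{k+1}:

  H_0: rank C_0 − rank ∂_1 = 3 − 2 = 1, and the invariant factors of ∂_1 are all 1, so H_0 ≅ Z.
  H_1: rank ker ∂_1 − rank ∂_2 = (3 − 2) − 0 = 1, and there is no ∂_2, so H_1 ≅ Z.

(K is a triangulation of the circle S^1.)

H_0 ≅ Z,  H_1 ≅ Z.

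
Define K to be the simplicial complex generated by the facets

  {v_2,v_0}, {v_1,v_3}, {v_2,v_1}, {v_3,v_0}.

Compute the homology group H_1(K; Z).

H_1 ≅ Z.

We work with the vertex ordering v_0 < v_1 < v_2 < v_3. The simplices of K, each written with vertices in increasing order, are:

  0-simplices (4): [v_0], [v_1], [v_2], [v_3]
  1-simplices (4): [v_0,v_2], [v_0,v_3], [v_1,v_2], [v_1,v_3]

Hence C_0 ≅ Z^4, C_1 ≅ Z^4.

∂_1: C_1 → C_0 sends each edge [p,q] (with p < q) to q − p. For instance
  ∂[v_1,v_2] = [v_2] − [v_1].
The 4×4 boundary matrix has rank 3 and Smith normal form diag(1,1,1).

Reading off H_k = ker ∂_k / im ∂_{k+1}:

  H_1: rank ker ∂_1 − rank ∂_2 = (4 − 3) − 0 = 1, and there is no ∂_2, so H_1 = Z.

(K is a triangulation of the circle S^1.)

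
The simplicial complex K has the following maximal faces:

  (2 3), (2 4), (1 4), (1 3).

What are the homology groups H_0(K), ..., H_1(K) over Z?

Fix the vertex order 1 < 2 < 3 < 4 and write every simplex with vertices in increasing order. Then dim K = 1 and the simplices of K are:

  0-simplices (4): [1], [2], [3], [4]
  1-simplices (4): [1,3], [1,4], [2,3], [2,4]

giving chain groups C_0 ≅ Z^4, C_1 ≅ Z^4.

The boundary map ∂_1: C_1 → C_0 sends each edge [p,q] (with p < q) to q − p. For instance
  ∂[1,3] = [3] − [1].
As a 4×4 matrix over Z this has rank 3, with invariant factors (1,1,1).

Reading off H_k = ker ∂_k / im ∂_{k+1}:

  H_0: rank C_0 − rank ∂_1 = 4 − 3 = 1, and the invariant factors of ∂_1 are all 1, so H_0 ≅ Z.
  H_1: rank ker ∂_1 − rank ∂_2 = (4 − 3) − 0 = 1, and there is no ∂_2, so H_1 ≅ Z.

(K is a triangulation of the circle S^1.)

H_0 = Z,  H_1 = Z.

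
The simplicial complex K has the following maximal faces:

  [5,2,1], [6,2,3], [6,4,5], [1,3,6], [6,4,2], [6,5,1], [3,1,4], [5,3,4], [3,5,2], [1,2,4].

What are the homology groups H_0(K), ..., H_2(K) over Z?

Order the vertices as 1 < 2 < 3 < 4 < 5 < 6. Listing each simplex with vertices in this order, K has dimension 2 with simplices:

  0-simplices (6): [1], [2], [3], [4], [5], [6]
  1-simplices (15): [1,2], [1,3], [1,4], [1,5], [1,6], [2,3], [2,4], [2,5], [2,6], [3,4], [3,5], [3,6], [4,5], [4,6], [5,6]
  2-simplices (10): [1,2,4], [1,2,5], [1,3,4], [1,3,6], [1,5,6], [2,3,5], [2,3,6], [2,4,6], [3,4,5], [4,5,6]

giving chain groups C_0 ≅ Z^6, C_1 ≅ Z^15, C_2 ≅ Z^10.

∂_1: C_1 → C_0 sends each edge [p,q] (with p < q) to q − p. For instance
  ∂[1,5] = [5] − [1].
This gives a 6×15 integer matrix of rank 5; reducing to Smith normal form yields diagonal entries (1,1,1,1,1).

Boundary ∂_2: C_2 → C_1 acts by ∂[p,q,r] = [q,r] − [p,r] + [p,q]. For instance
  ∂[1,5,6] = [5,6] − [1,6] + [1,5],
  ∂[3,4,5] = [4,5] − [3,5] + [3,4].
The 15×10 boundary matrix has rank 10 and Smith normal form diag(1,1,1,1,1,1,1,1,1,2).

Now H_k = ker ∂_k / im ∂_{k+1}, so:

  H_0: rank C_0 − rank ∂_1 = 6 − 5 = 1, and the invariant factors of ∂_1 are all 1, so H_0 ≅ Z.
  H_1: rank ker ∂_1 − rank ∂_2 = (15 − 5) − 10 = 0, and ∂_2 has invariant factor 2 > 1, so H_1 ≅ Z/2.
  H_2: rank ker ∂_2 − rank ∂_3 = (10 − 10) − 0 = 0, and there is no ∂_3, so H_2 ≅ 0.

H_0 = Z,  H_1 = Z/2,  H_2 = 0.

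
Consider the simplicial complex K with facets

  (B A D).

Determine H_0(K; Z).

H_0 ≅ Z.

Fix the vertex order A < B < D and write every simplex with vertices in increasing order. Then dim K = 2 and the simplices of K are:

  0-simplices (3): A, B, D
  1-simplices (3): AB, AD, BD
  2-simplices (1): ABD

Hence C_0 ≅ Z^3, C_1 ≅ Z^3, C_2 ≅ Z^1.

The boundary map ∂_1: C_1 → C_0 maps an edge to its endpoints' difference, ∂[p,q] = q − p. For instance
  ∂AD = D − A.
The 3×3 boundary matrix has rank 2 and Smith normal form diag(1,1).

∂_2: C_2 → C_1 acts by ∂[p,q,r] = [q,r] − [p,r] + [p,q]. For instance
  ∂ABD = BD − AD + AB.
This gives a 3×1 integer matrix of rank 1; reducing to Smith normal form yields diagonal entries (1).

From H_k ≅ ker(∂_k) / im(∂_{k+1}) we obtain:

  H_0: rank C_0 − rank ∂_1 = 3 − 2 = 1, and the invariant factors of ∂_1 are all 1, so H_0 ≅ Z.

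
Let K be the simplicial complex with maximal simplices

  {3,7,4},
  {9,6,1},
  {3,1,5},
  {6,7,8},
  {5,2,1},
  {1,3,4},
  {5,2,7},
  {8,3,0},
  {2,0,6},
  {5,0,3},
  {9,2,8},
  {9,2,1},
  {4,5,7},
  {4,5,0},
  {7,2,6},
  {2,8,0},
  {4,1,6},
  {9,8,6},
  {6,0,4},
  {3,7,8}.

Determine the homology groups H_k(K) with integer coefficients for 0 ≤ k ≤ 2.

Take the total order 0 < 1 < 2 < 3 < 4 < 5 < 6 < 7 < 8 < 9 on the vertex set. Then K (dimension 2) consists of the simplices:

  0-simplices (10): [0], [1], [2], [3], [4], [5], [6], [7], [8], [9]
  1-simplices (30): (30 of them)
  2-simplices (20): (20 of them)

so the chain groups are C_0 ≅ Z^10, C_1 ≅ Z^30, C_2 ≅ Z^20.

The boundary map ∂_1: C_1 → C_0 is given by ∂[p,q] = [q] − [p]. For instance
  ∂[2,5] = [5] − [2].
As a 10×30 matrix over Z this has rank 9, with invariant factors (1,1,1,1,1,1,1,1,1).

Boundary ∂_2: C_2 → C_1 sends each 2-simplex [p,q,r] to [q,r] − [p,r] + [p,q]. For instance
  ∂[1,3,5] = [3,5] − [1,5] + [1,3],
  ∂[1,2,5] = [2,5] − [1,5] + [1,2].
This gives a 30×20 integer matrix of rank 20; reducing to Smith normal form yields diagonal entries (1,1,1,1,1,1,1,1,1,1,1,1,1,1,1,1,1,1,1,2).

Computing H_k = (kernel of ∂_k) / (image of ∂_{k+1}):

  H_0: rank C_0 − rank ∂_1 = 10 − 9 = 1, and the invariant factors of ∂_1 are all 1, so H_0 ≅ Z.
  H_1: rank ker ∂_1 − rank ∂_2 = (30 − 9) − 20 = 1, and ∂_2 has invariant factor 2 > 1, so H_1 ≅ Z ⊕ Z/2.
  H_2: rank ker ∂_2 − rank ∂_3 = (20 − 20) − 0 = 0, and there is no ∂_3, so H_2 ≅ 0.

H_0 ≅ Z,  H_1 ≅ Z ⊕ Z/2,  H_2 = 0.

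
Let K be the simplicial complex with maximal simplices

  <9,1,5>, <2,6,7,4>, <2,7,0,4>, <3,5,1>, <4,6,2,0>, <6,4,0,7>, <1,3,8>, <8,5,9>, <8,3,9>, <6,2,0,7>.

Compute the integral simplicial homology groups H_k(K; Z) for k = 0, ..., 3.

H_0 = Z^2,  H_1 = Z,  H_2 = 0,  H_3 = Z.

We work with the vertex ordering 0 < 1 < 2 < 3 < 4 < 5 < 6 < 7 < 8 < 9. The simplices of K, each written with vertices in increasing order, are:

  0-simplices (10): [0], [1], [2], [3], [4], [5], [6], [7], [8], [9]
  1-simplices (20): [0,2], [0,4], [0,6], [0,7], [1,3], [1,5], [1,8], [1,9], [2,4], [2,6], [2,7], [3,5], [3,8], [3,9], [4,6], [4,7], [5,8], [5,9], [6,7], [8,9]
  2-simplices (15): [0,2,4], [0,2,6], [0,2,7], [0,4,6], [0,4,7], [0,6,7], [1,3,5], [1,3,8], [1,5,9], [2,4,6], [2,4,7], [2,6,7], [3,8,9], [4,6,7], [5,8,9]
  3-simplices (5): [0,2,4,6], [0,2,4,7], [0,2,6,7], [0,4,6,7], [2,4,6,7]

so the chain groups are C_0 ≅ Z^10, C_1 ≅ Z^20, C_2 ≅ Z^15, C_3 ≅ Z^5.

∂_1: C_1 → C_0 maps an edge to its endpoints' difference, ∂[p,q] = q − p. For instance
  ∂[1,9] = [9] − [1].
The resulting 10×20 matrix has rank 8, and its Smith normal form has invariant factors (1,1,1,1,1,1,1,1).

∂_2: C_2 → C_1 sends each 2-simplex [p,q,r] to [q,r] − [p,r] + [p,q]. For instance
  ∂[1,3,8] = [3,8] − [1,8] + [1,3],
  ∂[2,6,7] = [6,7] − [2,7] + [2,6].
This gives a 20×15 integer matrix of rank 11; reducing to Smith normal form yields diagonal entries (1,1,1,1,1,1,1,1,1,1,1).

Boundary ∂_3: C_3 → C_2 sends each 3-simplex σ to the alternating sum Σ_i (−1)^i (σ with its i-th vertex removed). For instance
  ∂[2,4,6,7] = [4,6,7] − [2,6,7] + [2,4,7] − [2,4,6],
  ∂[0,2,4,7] = [2,4,7] − [0,4,7] + [0,2,7] − [0,2,4].
As a 15×5 matrix over Z this has rank 4, with invariant factors (1,1,1,1).

Now H_k = ker ∂_k / im ∂_{k+1}, so:

  H_0: rank C_0 − rank ∂_1 = 10 − 8 = 2, and the invariant factors of ∂_1 are all 1, so H_0 ≅ Z^2.
  H_1: rank ker ∂_1 − rank ∂_2 = (20 − 8) − 11 = 1, and the invariant factors of ∂_2 are all 1, so H_1 ≅ Z.
  H_2: rank ker ∂_2 − rank ∂_3 = (15 − 11) − 4 = 0, and the invariant factors of ∂_3 are all 1, so H_2 ≅ 0.
  H_3: rank ker ∂_3 − rank ∂_4 = (5 − 4) − 0 = 1, and there is no ∂_4, so H_3 ≅ Z.

(K is a triangulation of the disjoint union of the 3-sphere S^3 and the Möbius band.)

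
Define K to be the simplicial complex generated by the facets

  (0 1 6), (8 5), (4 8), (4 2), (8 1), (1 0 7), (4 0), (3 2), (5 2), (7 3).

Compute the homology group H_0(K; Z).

H_0 = Z.

Order the vertices as 0 < 1 < 2 < 3 < 4 < 5 < 6 < 7 < 8. Listing each simplex with vertices in this order, K has dimension 2 with simplices:

  0-simplices (9): [0], [1], [2], [3], [4], [5], [6], [7], [8]
  1-simplices (13): [0,1], [0,4], [0,6], [0,7], [1,6], [1,7], [1,8], [2,3], [2,4], [2,5], [3,7], [4,8], [5,8]
  2-simplices (2): [0,1,6], [0,1,7]

Hence C_0 ≅ Z^9, C_1 ≅ Z^13, C_2 ≅ Z^2.

Boundary ∂_1: C_1 → C_0 sends each edge [p,q] (with p < q) to q − p.
The resulting 9×13 matrix has rank 8, and its Smith normal form has invariant factors (1,1,1,1,1,1,1,1).

Boundary ∂_2: C_2 → C_1 sends each 2-simplex [p,q,r] to [q,r] − [p,r] + [p,q]. For instance
  ∂[0,1,7] = [1,7] − [0,7] + [0,1],
  ∂[0,1,6] = [1,6] − [0,6] + [0,1].
The resulting 13×2 matrix has rank 2, and its Smith normal form has invariant factors (1,1).

From H_k ≅ ker(∂_k) / im(∂_{k+1}) we obtain:

  H_0: rank C_0 − rank ∂_1 = 9 − 8 = 1, and the invariant factors of ∂_1 are all 1, so H_0 ≅ Z.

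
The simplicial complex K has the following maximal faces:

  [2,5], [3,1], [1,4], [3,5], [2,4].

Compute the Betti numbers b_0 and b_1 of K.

b_0 = 1, b_1 = 1.

Take the total order 1 < 2 < 3 < 4 < 5 on the vertex set. Then K (dimension 1) consists of the simplices:

  0-simplices (5): [1], [2], [3], [4], [5]
  1-simplices (5): [1,3], [1,4], [2,4], [2,5], [3,5]

so the chain groups are C_0 ≅ Z^5, C_1 ≅ Z^5.

The boundary map ∂_1: C_1 → C_0 is given by ∂[p,q] = [q] − [p]. For instance
  ∂[2,5] = [5] − [2].
The resulting 5×5 matrix has rank 4, and its Smith normal form has invariant factors (1,1,1,1).

Reading off H_k = ker ∂_k / im ∂_{k+1}:

  H_0: rank C_0 − rank ∂_1 = 5 − 4 = 1, and the invariant factors of ∂_1 are all 1, so H_0 = Z.
  H_1: rank ker ∂_1 − rank ∂_2 = (5 − 4) − 0 = 1, and there is no ∂_2, so H_1 = Z.

Hence the Betti numbers are b_0 = 1, b_1 = 1.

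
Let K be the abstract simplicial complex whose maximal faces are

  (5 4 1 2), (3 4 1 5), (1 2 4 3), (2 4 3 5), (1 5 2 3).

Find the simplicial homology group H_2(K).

We work with the vertex ordering 1 < 2 < 3 < 4 < 5. The simplices of K, each written with vertices in increasing order, are:

  0-simplices (5): [1], [2], [3], [4], [5]
  1-simplices (10): [1,2], [1,3], [1,4], [1,5], [2,3], [2,4], [2,5], [3,4], [3,5], [4,5]
  2-simplices (10): [1,2,3], [1,2,4], [1,2,5], [1,3,4], [1,3,5], [1,4,5], [2,3,4], [2,3,5], [2,4,5], [3,4,5]
  3-simplices (5): [1,2,3,4], [1,2,3,5], [1,2,4,5], [1,3,4,5], [2,3,4,5]

giving chain groups C_0 ≅ Z^5, C_1 ≅ Z^10, C_2 ≅ Z^10, C_3 ≅ Z^5.

∂_1: C_1 → C_0 sends each edge [p,q] (with p < q) to q − p. For instance
  ∂[1,2] = [2] − [1].
The resulting 5×10 matrix has rank 4, and its Smith normal form has invariant factors (1,1,1,1).

Boundary ∂_2: C_2 → C_1 sends each 2-simplex [p,q,r] to [q,r] − [p,r] + [p,q]. For instance
  ∂[1,4,5] = [4,5] − [1,5] + [1,4],
  ∂[2,4,5] = [4,5] − [2,5] + [2,4].
As a 10×10 matrix over Z this has rank 6, with invariant factors (1,1,1,1,1,1).

The boundary map ∂_3: C_3 → C_2 sends each 3-simplex σ to the alternating sum Σ_i (−1)^i (σ with its i-th vertex removed). For instance
  ∂[1,2,4,5] = [2,4,5] − [1,4,5] + [1,2,5] − [1,2,4],
  ∂[1,2,3,4] = [2,3,4] − [1,3,4] + [1,2,4] − [1,2,3].
The resulting 10×5 matrix has rank 4, and its Smith normal form has invariant factors (1,1,1,1).

Reading off H_k = ker ∂_k / im ∂_{k+1}:

  H_2: rank ker ∂_2 − rank ∂_3 = (10 − 6) − 4 = 0, and the invariant factors of ∂_3 are all 1, so H_2 = 0.

(K is a triangulation of the 3-sphere S^3.)

H_2 = 0.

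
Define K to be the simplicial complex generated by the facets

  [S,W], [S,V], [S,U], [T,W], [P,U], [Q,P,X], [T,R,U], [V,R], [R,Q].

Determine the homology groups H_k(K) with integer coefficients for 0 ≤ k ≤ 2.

We work with the vertex ordering P < Q < R < S < T < U < V < W < X. The simplices of K, each written with vertices in increasing order, are:

  0-simplices (9): P, Q, R, S, T, U, V, W, X
  1-simplices (13): PQ, PU, PX, QR, QX, RT, RU, RV, SU, SV, SW, TU, TW
  2-simplices (2): PQX, RTU

so the chain groups are C_0 ≅ Z^9, C_1 ≅ Z^13, C_2 ≅ Z^2.

The boundary map ∂_1: C_1 → C_0 sends each edge [p,q] (with p < q) to q − p. For instance
  ∂TU = U − T.
The 9×13 boundary matrix has rank 8 and Smith normal form diag(1,1,1,1,1,1,1,1).

∂_2: C_2 → C_1 acts by ∂[p,q,r] = [q,r] − [p,r] + [p,q]. For instance
  ∂PQX = QX − PX + PQ,
  ∂RTU = TU − RU + RT.
The 13×2 boundary matrix has rank 2 and Smith normal form diag(1,1).

Computing H_k = (kernel of ∂_k) / (image of ∂_{k+1}):

  H_0: rank C_0 − rank ∂_1 = 9 − 8 = 1, and the invariant factors of ∂_1 are all 1, so H_0 = Z.
  H_1: rank ker ∂_1 − rank ∂_2 = (13 − 8) − 2 = 3, and the invariant factors of ∂_2 are all 1, so H_1 = Z^3.
  H_2: rank ker ∂_2 − rank ∂_3 = (2 − 2) − 0 = 0, and there is no ∂_3, so H_2 = 0.

As a check, the Euler characteristic is 9 − 13 + 2 = -2, which agrees with 1 − 3 + 0 = -2.

H_0 ≅ Z,  H_1 ≅ Z^3,  H_2 = 0.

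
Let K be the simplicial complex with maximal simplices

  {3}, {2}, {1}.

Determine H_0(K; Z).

H_0 = Z^3.

K has 3 vertices.
rank ∂_0 = 0, rank ∂_1 = 0 ⇒ b_0 = 3 − 0 − 0 = 3. So H_0 ≅ Z^3.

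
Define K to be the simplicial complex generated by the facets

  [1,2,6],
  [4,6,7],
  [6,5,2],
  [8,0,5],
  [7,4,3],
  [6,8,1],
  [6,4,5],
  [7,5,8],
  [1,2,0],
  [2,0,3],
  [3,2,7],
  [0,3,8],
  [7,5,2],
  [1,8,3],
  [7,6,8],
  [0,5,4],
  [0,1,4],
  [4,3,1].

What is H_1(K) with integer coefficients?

Take the total order 0 < 1 < 2 < 3 < 4 < 5 < 6 < 7 < 8 on the vertex set. Then K (dimension 2) consists of the simplices:

  0-simplices (9): [0], [1], [2], [3], [4], [5], [6], [7], [8]
  1-simplices (27): (27 of them)
  2-simplices (18): [0,1,2], [0,1,4], [0,2,3], [0,3,8], [0,4,5], [0,5,8], [1,2,6], [1,3,4], [1,3,8], [1,6,8], [2,3,7], [2,5,6], [2,5,7], [3,4,7], [4,5,6], [4,6,7], [5,7,8], [6,7,8]

so the chain groups are C_0 ≅ Z^9, C_1 ≅ Z^27, C_2 ≅ Z^18.

The boundary map ∂_1: C_1 → C_0 sends each edge [p,q] (with p < q) to q − p. For instance
  ∂[3,8] = [8] − [3].
This gives a 9×27 integer matrix of rank 8; reducing to Smith normal form yields diagonal entries (1,1,1,1,1,1,1,1).

The boundary map ∂_2: C_2 → C_1 maps a triangle to the signed sum of its edges. For instance
  ∂[5,7,8] = [7,8] − [5,8] + [5,7],
  ∂[3,4,7] = [4,7] − [3,7] + [3,4].
The resulting 27×18 matrix has rank 18, and its Smith normal form has invariant factors (1,1,1,1,1,1,1,1,1,1,1,1,1,1,1,1,1,2).

From H_k ≅ ker(∂_k) / im(∂_{k+1}) we obtain:

  H_1: rank ker ∂_1 − rank ∂_2 = (27 − 8) − 18 = 1, and ∂_2 has invariant factor 2 > 1, so H_1 ≅ Z ⊕ Z/2Z.

H_1 ≅ Z ⊕ Z/2Z.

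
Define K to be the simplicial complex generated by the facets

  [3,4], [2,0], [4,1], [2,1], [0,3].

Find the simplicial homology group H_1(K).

H_1 ≅ Z.

Take the total order 0 < 1 < 2 < 3 < 4 on the vertex set. Then K (dimension 1) consists of the simplices:

  0-simplices (5): [0], [1], [2], [3], [4]
  1-simplices (5): [0,2], [0,3], [1,2], [1,4], [3,4]

giving chain groups C_0 ≅ Z^5, C_1 ≅ Z^5.

Boundary ∂_1: C_1 → C_0 sends each edge [p,q] (with p < q) to q − p.
This gives a 5×5 integer matrix of rank 4; reducing to Smith normal form yields diagonal entries (1,1,1,1).

Now H_k = ker ∂_k / im ∂_{k+1}, so:

  H_1: rank ker ∂_1 − rank ∂_2 = (5 − 4) − 0 = 1, and there is no ∂_2, so H_1 ≅ Z.

(K is a triangulation of the circle S^1.)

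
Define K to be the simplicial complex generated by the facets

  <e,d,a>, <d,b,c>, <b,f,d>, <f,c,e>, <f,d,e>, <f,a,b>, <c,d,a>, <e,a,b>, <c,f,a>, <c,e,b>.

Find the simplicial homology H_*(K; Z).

Order the vertices as a < b < c < d < e < f. Listing each simplex with vertices in this order, K has dimension 2 with simplices:

  0-simplices (6): a, b, c, d, e, f
  1-simplices (15): ab, ac, ad, ae, af, bc, bd, be, bf, cd, ce, cf, de, df, ef
  2-simplices (10): abe, abf, acd, acf, ade, bcd, bce, bdf, cef, def

so the chain groups are C_0 ≅ Z^6, C_1 ≅ Z^15, C_2 ≅ Z^10.

∂_1: C_1 → C_0 is given by ∂[p,q] = [q] − [p]. For instance
  ∂ad = d − a.
As a 6×15 matrix over Z this has rank 5, with invariant factors (1,1,1,1,1).

The boundary map ∂_2: C_2 → C_1 acts by ∂[p,q,r] = [q,r] − [p,r] + [p,q]. For instance
  ∂acd = cd − ad + ac,
  ∂abe = be − ae + ab.
The 15×10 boundary matrix has rank 10 and Smith normal form diag(1,1,1,1,1,1,1,1,1,2).

From H_k ≅ ker(∂_k) / im(∂_{k+1}) we obtain:

  H_0: rank C_0 − rank ∂_1 = 6 − 5 = 1, and the invariant factors of ∂_1 are all 1, so H_0 ≅ Z.
  H_1: rank ker ∂_1 − rank ∂_2 = (15 − 5) − 10 = 0, and ∂_2 has invariant factor 2 > 1, so H_1 ≅ Z/2.
  H_2: rank ker ∂_2 − rank ∂_3 = (10 − 10) − 0 = 0, and there is no ∂_3, so H_2 ≅ 0.

H_0 = Z,  H_1 = Z/2,  H_2 = 0.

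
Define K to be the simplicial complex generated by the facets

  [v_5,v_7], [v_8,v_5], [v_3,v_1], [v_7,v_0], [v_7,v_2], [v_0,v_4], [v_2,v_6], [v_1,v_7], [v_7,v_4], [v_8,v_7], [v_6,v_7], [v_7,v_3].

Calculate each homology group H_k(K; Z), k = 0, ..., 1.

Order the vertices as v_0 < v_1 < v_2 < v_3 < v_4 < v_5 < v_6 < v_7 < v_8. Listing each simplex with vertices in this order, K has dimension 1 with simplices:

  0-simplices (9): [v_0], [v_1], [v_2], [v_3], [v_4], [v_5], [v_6], [v_7], [v_8]
  1-simplices (12): [v_0,v_4], [v_0,v_7], [v_1,v_3], [v_1,v_7], [v_2,v_6], [v_2,v_7], [v_3,v_7], [v_4,v_7], [v_5,v_7], [v_5,v_8], [v_6,v_7], [v_7,v_8]

giving chain groups C_0 ≅ Z^9, C_1 ≅ Z^12.

The boundary map ∂_1: C_1 → C_0 maps an edge to its endpoints' difference, ∂[p,q] = q − p. For instance
  ∂[v_0,v_4] = [v_4] − [v_0].
The resulting 9×12 matrix has rank 8, and its Smith normal form has invariant factors (1,1,1,1,1,1,1,1).

Computing H_k = (kernel of ∂_k) / (image of ∂_{k+1}):

  H_0: rank C_0 − rank ∂_1 = 9 − 8 = 1, and the invariant factors of ∂_1 are all 1, so H_0 ≅ Z.
  H_1: rank ker ∂_1 − rank ∂_2 = (12 − 8) − 0 = 4, and there is no ∂_2, so H_1 ≅ Z^4.

(K is a triangulation of a wedge of 4 circles.)

H_0 ≅ Z,  H_1 ≅ Z^4.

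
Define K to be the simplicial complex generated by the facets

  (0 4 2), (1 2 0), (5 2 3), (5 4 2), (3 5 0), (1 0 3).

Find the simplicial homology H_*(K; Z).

Fix the vertex order 0 < 1 < 2 < 3 < 4 < 5 and write every simplex with vertices in increasing order. Then dim K = 2 and the simplices of K are:

  0-simplices (6): [0], [1], [2], [3], [4], [5]
  1-simplices (12): [0,1], [0,2], [0,3], [0,4], [0,5], [1,2], [1,3], [2,3], [2,4], [2,5], [3,5], [4,5]
  2-simplices (6): [0,1,2], [0,1,3], [0,2,4], [0,3,5], [2,3,5], [2,4,5]

Hence C_0 ≅ Z^6, C_1 ≅ Z^12, C_2 ≅ Z^6.

The boundary map ∂_1: C_1 → C_0 is given by ∂[p,q] = [q] − [p]. For instance
  ∂[3,5] = [5] − [3].
The 6×12 boundary matrix has rank 5 and Smith normal form diag(1,1,1,1,1).

Boundary ∂_2: C_2 → C_1 maps a triangle to the signed sum of its edges. For instance
  ∂[0,1,3] = [1,3] − [0,3] + [0,1],
  ∂[0,3,5] = [3,5] − [0,5] + [0,3].
The 12×6 boundary matrix has rank 6 and Smith normal form diag(1,1,1,1,1,1).

Reading off H_k = ker ∂_k / im ∂_{k+1}:

  H_0: rank C_0 − rank ∂_1 = 6 − 5 = 1, and the invariant factors of ∂_1 are all 1, so H_0 = Z.
  H_1: rank ker ∂_1 − rank ∂_2 = (12 − 5) − 6 = 1, and the invariant factors of ∂_2 are all 1, so H_1 = Z.
  H_2: rank ker ∂_2 − rank ∂_3 = (6 − 6) − 0 = 0, and there is no ∂_3, so H_2 = 0.

As a check, the Euler characteristic is 6 − 12 + 6 = 0, which agrees with 1 − 1 + 0 = 0.

H_0 ≅ Z,  H_1 ≅ Z,  H_2 = 0.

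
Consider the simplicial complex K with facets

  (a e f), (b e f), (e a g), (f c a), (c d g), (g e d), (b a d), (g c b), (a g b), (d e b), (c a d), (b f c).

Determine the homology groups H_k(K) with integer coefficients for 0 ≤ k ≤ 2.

Take the total order a < b < c < d < e < f < g on the vertex set. Then K (dimension 2) consists of the simplices:

  0-simplices (7): a, b, c, d, e, f, g
  1-simplices (18): ab, ac, ad, ae, af, ag, bc, bd, be, bf, bg, cd, cf, cg, de, dg, ef, eg
  2-simplices (12): abd, abg, acd, acf, aef, aeg, bcf, bcg, bde, bef, cdg, deg

so the chain groups are C_0 ≅ Z^7, C_1 ≅ Z^18, C_2 ≅ Z^12.

Boundary ∂_1: C_1 → C_0 is given by ∂[p,q] = [q] − [p]. For instance
  ∂bc = c − b.
This gives a 7×18 integer matrix of rank 6; reducing to Smith normal form yields diagonal entries (1,1,1,1,1,1).

Boundary ∂_2: C_2 → C_1 acts by ∂[p,q,r] = [q,r] − [p,r] + [p,q]. For instance
  ∂abg = bg − ag + ab,
  ∂bde = de − be + bd.
This gives a 18×12 integer matrix of rank 12; reducing to Smith normal form yields diagonal entries (1,1,1,1,1,1,1,1,1,1,1,2).

Computing H_k = (kernel of ∂_k) / (image of ∂_{k+1}):

  H_0: rank C_0 − rank ∂_1 = 7 − 6 = 1, and the invariant factors of ∂_1 are all 1, so H_0 = Z.
  H_1: rank ker ∂_1 − rank ∂_2 = (18 − 6) − 12 = 0, and ∂_2 has invariant factor 2 > 1, so H_1 = Z/2.
  H_2: rank ker ∂_2 − rank ∂_3 = (12 − 12) − 0 = 0, and there is no ∂_3, so H_2 = 0.

As a check, the Euler characteristic is 7 − 18 + 12 = 1, which agrees with 1 − 0 + 0 = 1.

H_0 = Z,  H_1 = Z/2,  H_2 = 0.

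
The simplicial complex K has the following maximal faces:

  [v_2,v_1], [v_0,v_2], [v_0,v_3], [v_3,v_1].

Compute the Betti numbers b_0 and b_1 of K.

Fix the vertex order v_0 < v_1 < v_2 < v_3 and write every simplex with vertices in increasing order. Then dim K = 1 and the simplices of K are:

  0-simplices (4): [v_0], [v_1], [v_2], [v_3]
  1-simplices (4): [v_0,v_2], [v_0,v_3], [v_1,v_2], [v_1,v_3]

so the chain groups are C_0 ≅ Z^4, C_1 ≅ Z^4.

The boundary map ∂_1: C_1 → C_0 maps an edge to its endpoints' difference, ∂[p,q] = q − p.
The resulting 4×4 matrix has rank 3, and its Smith normal form has invariant factors (1,1,1).

From H_k ≅ ker(∂_k) / im(∂_{k+1}) we obtain:

  H_0: rank C_0 − rank ∂_1 = 4 − 3 = 1, and the invariant factors of ∂_1 are all 1, so H_0 = Z.
  H_1: rank ker ∂_1 − rank ∂_2 = (4 − 3) − 0 = 1, and there is no ∂_2, so H_1 = Z.

Hence the Betti numbers are b_0 = 1, b_1 = 1.

b_0 = 1, b_1 = 1.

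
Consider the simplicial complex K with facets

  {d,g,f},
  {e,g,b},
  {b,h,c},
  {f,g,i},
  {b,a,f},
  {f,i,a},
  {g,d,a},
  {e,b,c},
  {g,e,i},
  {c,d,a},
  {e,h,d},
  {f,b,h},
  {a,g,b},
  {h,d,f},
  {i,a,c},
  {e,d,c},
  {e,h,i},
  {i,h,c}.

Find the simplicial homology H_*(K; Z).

H_0 ≅ Z,  H_1 ≅ Z × Z/2,  H_2 = 0.

K has 9 vertices, 27 edges, 18 triangles.
rank ∂_0 = 0, rank ∂_1 = 8 ⇒ b_0 = 9 − 0 − 8 = 1; all invariant factors of ∂_1 are 1 so no torsion. So H_0 = Z.
rank ∂_1 = 8, rank ∂_2 = 18 ⇒ b_1 = 27 − 8 − 18 = 1; ∂_2 has invariant factor(s) [2] giving torsion. So H_1 = Z × Z/2.
rank ∂_2 = 18, rank ∂_3 = 0 ⇒ b_2 = 18 − 18 − 0 = 0. So H_2 = 0.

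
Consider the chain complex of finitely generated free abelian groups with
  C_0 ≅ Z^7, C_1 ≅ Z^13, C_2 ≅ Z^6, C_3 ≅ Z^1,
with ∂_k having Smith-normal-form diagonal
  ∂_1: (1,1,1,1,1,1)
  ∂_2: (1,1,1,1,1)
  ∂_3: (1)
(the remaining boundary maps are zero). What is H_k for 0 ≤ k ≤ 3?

H_0: b_0 = 7 − 0 − 6 = 1; torsion from ∂_1 factors > 1: none. So H_0 = Z.
H_1: b_1 = 13 − 6 − 5 = 2; torsion from ∂_2 factors > 1: none. So H_1 = Z^2.
H_2: b_2 = 6 − 5 − 1 = 0; torsion from ∂_3 factors > 1: none. So H_2 = 0.
H_3: b_3 = 1 − 1 − 0 = 0; torsion from ∂_4 factors > 1: none. So H_3 = 0.

H_0 = Z,  H_1 = Z^2,  H_2 = 0,  H_3 = 0.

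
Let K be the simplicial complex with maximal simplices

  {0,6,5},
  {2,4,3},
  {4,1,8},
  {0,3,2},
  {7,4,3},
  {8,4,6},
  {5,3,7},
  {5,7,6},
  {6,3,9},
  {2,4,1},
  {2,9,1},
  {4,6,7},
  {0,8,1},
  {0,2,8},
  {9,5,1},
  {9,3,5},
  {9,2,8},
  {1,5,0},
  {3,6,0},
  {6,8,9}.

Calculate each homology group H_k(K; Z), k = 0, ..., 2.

Fix the vertex order 0 < 1 < 2 < 3 < 4 < 5 < 6 < 7 < 8 < 9 and write every simplex with vertices in increasing order. Then dim K = 2 and the simplices of K are:

  0-simplices (10): [0], [1], [2], [3], [4], [5], [6], [7], [8], [9]
  1-simplices (30): (30 of them)
  2-simplices (20): (20 of them)

Hence C_0 ≅ Z^10, C_1 ≅ Z^30, C_2 ≅ Z^20.

Boundary ∂_1: C_1 → C_0 maps an edge to its endpoints' difference, ∂[p,q] = q − p. For instance
  ∂[3,7] = [7] − [3].
As a 10×30 matrix over Z this has rank 9, with invariant factors (1,1,1,1,1,1,1,1,1).

∂_2: C_2 → C_1 maps a triangle to the signed sum of its edges. For instance
  ∂[1,2,4] = [2,4] − [1,4] + [1,2],
  ∂[0,2,3] = [2,3] − [0,3] + [0,2].
As a 30×20 matrix over Z this has rank 20, with invariant factors (1,1,1,1,1,1,1,1,1,1,1,1,1,1,1,1,1,1,1,2).

Reading off H_k = ker ∂_k / im ∂_{k+1}:

  H_0: rank C_0 − rank ∂_1 = 10 − 9 = 1, and the invariant factors of ∂_1 are all 1, so H_0 ≅ Z.
  H_1: rank ker ∂_1 − rank ∂_2 = (30 − 9) − 20 = 1, and ∂_2 has invariant factor 2 > 1, so H_1 ≅ Z ⊕ Z/2.
  H_2: rank ker ∂_2 − rank ∂_3 = (20 − 20) − 0 = 0, and there is no ∂_3, so H_2 ≅ 0.

As a check, the Euler characteristic is 10 − 30 + 20 = 0, which agrees with 1 − 1 + 0 = 0.

H_0 = Z,  H_1 = Z ⊕ Z/2,  H_2 = 0.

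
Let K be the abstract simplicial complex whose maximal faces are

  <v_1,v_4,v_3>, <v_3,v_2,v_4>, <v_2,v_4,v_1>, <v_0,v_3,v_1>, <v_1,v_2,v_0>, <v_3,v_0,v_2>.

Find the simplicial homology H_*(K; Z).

Order the vertices as v_0 < v_1 < v_2 < v_3 < v_4. Listing each simplex with vertices in this order, K has dimension 2 with simplices:

  0-simplices (5): [v_0], [v_1], [v_2], [v_3], [v_4]
  1-simplices (9): [v_0,v_1], [v_0,v_2], [v_0,v_3], [v_1,v_2], [v_1,v_3], [v_1,v_4], [v_2,v_3], [v_2,v_4], [v_3,v_4]
  2-simplices (6): [v_0,v_1,v_2], [v_0,v_1,v_3], [v_0,v_2,v_3], [v_1,v_2,v_4], [v_1,v_3,v_4], [v_2,v_3,v_4]

giving chain groups C_0 ≅ Z^5, C_1 ≅ Z^9, C_2 ≅ Z^6.

∂_1: C_1 → C_0 sends each edge [p,q] (with p < q) to q − p.
As a 5×9 matrix over Z this has rank 4, with invariant factors (1,1,1,1).

The boundary map ∂_2: C_2 → C_1 maps a triangle to the signed sum of its edges. For instance
  ∂[v_2,v_3,v_4] = [v_3,v_4] − [v_2,v_4] + [v_2,v_3],
  ∂[v_0,v_1,v_2] = [v_1,v_2] − [v_0,v_2] + [v_0,v_1].
This gives a 9×6 integer matrix of rank 5; reducing to Smith normal form yields diagonal entries (1,1,1,1,1).

From H_k ≅ ker(∂_k) / im(∂_{k+1}) we obtain:

  H_0: rank C_0 − rank ∂_1 = 5 − 4 = 1, and the invariant factors of ∂_1 are all 1, so H_0 ≅ Z.
  H_1: rank ker ∂_1 − rank ∂_2 = (9 − 4) − 5 = 0, and the invariant factors of ∂_2 are all 1, so H_1 ≅ 0.
  H_2: rank ker ∂_2 − rank ∂_3 = (6 − 5) − 0 = 1, and there is no ∂_3, so H_2 ≅ Z.

(K is a triangulation of the 2-sphere S^2.)

H_0 = Z,  H_1 = 0,  H_2 = Z.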